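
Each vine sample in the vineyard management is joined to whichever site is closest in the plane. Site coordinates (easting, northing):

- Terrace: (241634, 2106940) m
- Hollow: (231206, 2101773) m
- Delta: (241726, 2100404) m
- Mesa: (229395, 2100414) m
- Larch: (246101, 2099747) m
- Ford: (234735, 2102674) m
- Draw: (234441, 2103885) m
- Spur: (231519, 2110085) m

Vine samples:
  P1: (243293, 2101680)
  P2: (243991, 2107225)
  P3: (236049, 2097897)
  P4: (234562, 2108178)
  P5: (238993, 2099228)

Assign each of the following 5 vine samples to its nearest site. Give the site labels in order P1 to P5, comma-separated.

P1 → Delta (d²=4083665.00)
P2 → Terrace (d²=5636674.00)
P3 → Ford (d²=24546325.00)
P4 → Spur (d²=12896498.00)
P5 → Delta (d²=8852265.00)

Delta, Terrace, Ford, Spur, Delta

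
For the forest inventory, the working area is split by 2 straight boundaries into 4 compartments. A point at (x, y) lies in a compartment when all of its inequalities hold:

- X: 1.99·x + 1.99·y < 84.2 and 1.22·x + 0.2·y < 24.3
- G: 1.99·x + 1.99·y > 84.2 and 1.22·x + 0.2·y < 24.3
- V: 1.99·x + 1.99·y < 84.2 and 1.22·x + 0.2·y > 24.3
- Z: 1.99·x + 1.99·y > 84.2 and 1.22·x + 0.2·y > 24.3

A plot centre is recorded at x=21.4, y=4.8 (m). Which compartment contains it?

V

1.99·21.4 + 1.99·4.8 = 52.138, which is < 84.2
1.22·21.4 + 0.2·4.8 = 27.068, which is > 24.3
This sign pattern matches V.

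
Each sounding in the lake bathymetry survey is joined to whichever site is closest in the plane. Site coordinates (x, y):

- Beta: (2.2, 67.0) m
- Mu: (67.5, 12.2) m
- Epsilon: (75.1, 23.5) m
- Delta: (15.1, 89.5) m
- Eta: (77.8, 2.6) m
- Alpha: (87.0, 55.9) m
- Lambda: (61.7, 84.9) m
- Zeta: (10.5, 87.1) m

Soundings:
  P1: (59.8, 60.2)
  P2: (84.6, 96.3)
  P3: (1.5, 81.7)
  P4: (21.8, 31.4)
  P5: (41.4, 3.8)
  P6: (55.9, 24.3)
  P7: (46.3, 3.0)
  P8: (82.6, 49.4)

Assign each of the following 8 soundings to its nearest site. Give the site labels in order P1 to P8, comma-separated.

Lambda, Lambda, Zeta, Beta, Mu, Mu, Mu, Alpha

P1 → Lambda (d²=613.70)
P2 → Lambda (d²=654.37)
P3 → Zeta (d²=110.16)
P4 → Beta (d²=1651.52)
P5 → Mu (d²=751.77)
P6 → Mu (d²=280.97)
P7 → Mu (d²=534.08)
P8 → Alpha (d²=61.61)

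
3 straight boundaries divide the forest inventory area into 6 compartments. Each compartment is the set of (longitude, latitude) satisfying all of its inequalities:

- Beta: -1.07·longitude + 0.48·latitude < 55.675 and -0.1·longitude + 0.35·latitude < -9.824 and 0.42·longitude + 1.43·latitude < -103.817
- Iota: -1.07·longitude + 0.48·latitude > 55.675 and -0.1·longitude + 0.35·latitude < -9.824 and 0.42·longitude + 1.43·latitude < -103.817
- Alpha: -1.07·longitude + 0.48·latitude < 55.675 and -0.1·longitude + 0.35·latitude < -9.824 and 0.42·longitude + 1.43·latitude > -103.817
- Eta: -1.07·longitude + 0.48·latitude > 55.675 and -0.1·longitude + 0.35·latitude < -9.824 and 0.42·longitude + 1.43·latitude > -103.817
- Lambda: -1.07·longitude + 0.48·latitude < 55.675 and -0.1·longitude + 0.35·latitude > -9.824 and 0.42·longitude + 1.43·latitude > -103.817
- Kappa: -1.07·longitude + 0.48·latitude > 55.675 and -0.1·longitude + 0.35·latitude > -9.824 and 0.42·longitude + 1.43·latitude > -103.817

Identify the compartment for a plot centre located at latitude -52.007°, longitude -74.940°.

Beta

-1.07·-74.940 + 0.48·-52.007 = 55.222, which is < 55.675
-0.1·-74.940 + 0.35·-52.007 = -10.708, which is < -9.824
0.42·-74.940 + 1.43·-52.007 = -105.845, which is < -103.817
This sign pattern matches Beta.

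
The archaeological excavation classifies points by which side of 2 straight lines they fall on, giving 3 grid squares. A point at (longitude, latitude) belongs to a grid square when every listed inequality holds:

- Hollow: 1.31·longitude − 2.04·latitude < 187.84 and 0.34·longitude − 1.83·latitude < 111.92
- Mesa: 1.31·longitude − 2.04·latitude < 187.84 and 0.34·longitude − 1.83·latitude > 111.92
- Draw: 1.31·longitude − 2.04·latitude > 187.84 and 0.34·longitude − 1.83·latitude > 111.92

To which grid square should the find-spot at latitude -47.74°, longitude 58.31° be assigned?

Hollow

1.31·58.31 − 2.04·-47.74 = 173.776, which is < 187.84
0.34·58.31 − 1.83·-47.74 = 107.190, which is < 111.92
This sign pattern matches Hollow.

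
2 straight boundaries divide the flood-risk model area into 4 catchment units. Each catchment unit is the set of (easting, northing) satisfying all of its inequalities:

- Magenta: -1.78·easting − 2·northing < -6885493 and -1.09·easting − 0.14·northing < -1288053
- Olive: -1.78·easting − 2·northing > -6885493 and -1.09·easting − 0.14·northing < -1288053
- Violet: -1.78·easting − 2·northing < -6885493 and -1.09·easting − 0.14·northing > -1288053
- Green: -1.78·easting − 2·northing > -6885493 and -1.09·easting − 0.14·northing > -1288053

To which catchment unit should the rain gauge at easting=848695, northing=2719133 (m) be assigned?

-1.78·848695 − 2·2719133 = -6948943.100, which is < -6885493
-1.09·848695 − 0.14·2719133 = -1305756.170, which is < -1288053
This sign pattern matches Magenta.

Magenta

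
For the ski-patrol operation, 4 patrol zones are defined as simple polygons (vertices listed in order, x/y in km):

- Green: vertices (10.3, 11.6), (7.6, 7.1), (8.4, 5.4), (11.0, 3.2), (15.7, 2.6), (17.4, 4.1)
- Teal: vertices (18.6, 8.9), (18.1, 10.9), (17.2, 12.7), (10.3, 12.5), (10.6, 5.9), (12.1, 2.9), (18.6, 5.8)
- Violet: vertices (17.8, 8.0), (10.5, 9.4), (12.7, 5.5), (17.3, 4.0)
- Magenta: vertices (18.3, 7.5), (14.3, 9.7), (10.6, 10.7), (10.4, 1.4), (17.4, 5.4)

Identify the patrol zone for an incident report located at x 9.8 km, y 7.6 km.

Cast a ray rightward from (9.8, 7.6). For each polygon, the edges (by vertex number in listed order) whose endpoints lie on opposite sides of y = 7.6, where each meets that height, and whether that is right or left of the point:
Green: 1–2 at x≈7.90 (left), 6–1 at x≈14.09 (right) → 1 crossing.
Teal: 4–5 at x≈10.52 (right), 7–1 at x≈18.60 (right) → 2 crossings.
Violet: 2–3 at x≈11.52 (right), 4–1 at x≈17.75 (right) → 2 crossings.
Magenta: 1–2 at x≈18.12 (right), 3–4 at x≈10.53 (right) → 2 crossings.
Only Green has an odd count, so the point is inside Green.

Green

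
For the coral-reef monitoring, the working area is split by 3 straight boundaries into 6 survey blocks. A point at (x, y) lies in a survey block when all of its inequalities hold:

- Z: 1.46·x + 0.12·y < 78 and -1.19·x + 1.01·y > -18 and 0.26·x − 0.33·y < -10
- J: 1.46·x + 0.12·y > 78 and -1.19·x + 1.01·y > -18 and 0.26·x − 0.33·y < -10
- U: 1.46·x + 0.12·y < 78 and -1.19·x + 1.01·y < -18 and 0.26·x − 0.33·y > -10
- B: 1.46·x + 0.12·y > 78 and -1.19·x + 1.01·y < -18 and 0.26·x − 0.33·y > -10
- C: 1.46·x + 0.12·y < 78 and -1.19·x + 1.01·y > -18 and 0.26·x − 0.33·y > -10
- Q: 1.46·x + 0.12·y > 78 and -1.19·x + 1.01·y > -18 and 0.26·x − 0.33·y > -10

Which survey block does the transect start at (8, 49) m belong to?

Z

1.46·8 + 0.12·49 = 17.560, which is < 78
-1.19·8 + 1.01·49 = 39.970, which is > -18
0.26·8 − 0.33·49 = -14.090, which is < -10
This sign pattern matches Z.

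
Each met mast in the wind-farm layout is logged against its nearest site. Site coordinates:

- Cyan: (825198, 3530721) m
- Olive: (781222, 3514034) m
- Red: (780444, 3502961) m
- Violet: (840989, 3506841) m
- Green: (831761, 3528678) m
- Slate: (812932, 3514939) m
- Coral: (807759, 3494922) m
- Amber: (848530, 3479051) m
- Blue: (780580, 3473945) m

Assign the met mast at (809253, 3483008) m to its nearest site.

Squared distances to each site:
Cyan: 2530773394.000; Olive: 1748349637.000; Red: 1228080690.000; Violet: 1575185585.000; Green: 2592358964.000; Slate: 1033123802.000; Coral: 144175432.000; Amber: 1558340578.000; Blue: 904278898.000.
Minimum at Coral.

Coral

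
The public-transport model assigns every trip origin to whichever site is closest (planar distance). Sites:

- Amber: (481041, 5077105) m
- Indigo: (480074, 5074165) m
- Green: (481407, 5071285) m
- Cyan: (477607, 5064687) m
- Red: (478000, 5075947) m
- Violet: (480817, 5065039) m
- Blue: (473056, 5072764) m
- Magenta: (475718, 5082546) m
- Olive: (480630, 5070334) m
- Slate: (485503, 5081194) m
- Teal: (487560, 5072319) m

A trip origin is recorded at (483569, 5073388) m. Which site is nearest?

Green

Squared distances to each site:
Amber: 20206873.000; Indigo: 12818754.000; Green: 9096853.000; Cyan: 111252845.000; Red: 37562242.000; Violet: 77279305.000; Blue: 110912545.000; Magenta: 145507165.000; Olive: 17964637.000; Slate: 64673992.000; Teal: 17070842.000.
Minimum at Green.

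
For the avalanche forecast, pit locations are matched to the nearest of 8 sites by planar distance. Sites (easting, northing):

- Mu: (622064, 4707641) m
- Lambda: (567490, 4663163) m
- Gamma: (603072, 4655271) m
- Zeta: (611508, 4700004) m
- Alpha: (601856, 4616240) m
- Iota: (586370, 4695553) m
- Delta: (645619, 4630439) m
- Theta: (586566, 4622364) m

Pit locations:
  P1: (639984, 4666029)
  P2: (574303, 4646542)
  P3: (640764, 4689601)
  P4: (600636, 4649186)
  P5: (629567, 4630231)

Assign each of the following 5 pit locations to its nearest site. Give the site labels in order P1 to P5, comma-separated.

Delta, Lambda, Mu, Gamma, Delta

P1 → Delta (d²=1298401325.00)
P2 → Lambda (d²=322674610.00)
P3 → Mu (d²=675131600.00)
P4 → Gamma (d²=42961321.00)
P5 → Delta (d²=257709968.00)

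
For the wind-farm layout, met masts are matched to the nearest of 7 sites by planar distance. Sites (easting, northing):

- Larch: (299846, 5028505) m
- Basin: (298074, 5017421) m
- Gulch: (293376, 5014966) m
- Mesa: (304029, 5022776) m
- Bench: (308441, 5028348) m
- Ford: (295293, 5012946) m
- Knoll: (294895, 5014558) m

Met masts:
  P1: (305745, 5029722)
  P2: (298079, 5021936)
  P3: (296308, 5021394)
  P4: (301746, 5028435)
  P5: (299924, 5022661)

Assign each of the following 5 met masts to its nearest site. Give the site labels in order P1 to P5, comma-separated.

Bench, Basin, Basin, Larch, Mesa

P1 → Bench (d²=9156292.00)
P2 → Basin (d²=20385250.00)
P3 → Basin (d²=18903485.00)
P4 → Larch (d²=3614900.00)
P5 → Mesa (d²=16864250.00)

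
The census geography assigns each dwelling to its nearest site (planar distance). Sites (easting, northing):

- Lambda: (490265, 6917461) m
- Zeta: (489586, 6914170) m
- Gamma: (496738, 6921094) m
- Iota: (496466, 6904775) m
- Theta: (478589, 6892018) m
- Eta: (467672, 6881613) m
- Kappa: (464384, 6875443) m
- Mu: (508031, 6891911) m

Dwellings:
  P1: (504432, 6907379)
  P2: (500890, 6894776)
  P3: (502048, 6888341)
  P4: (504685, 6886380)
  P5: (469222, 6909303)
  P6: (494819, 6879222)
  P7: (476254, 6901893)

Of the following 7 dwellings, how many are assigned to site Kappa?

0

P1 → Iota
P2 → Mu
P3 → Mu
P4 → Mu
P5 → Theta
P6 → Mu
P7 → Theta
0 of the 7 go to Kappa.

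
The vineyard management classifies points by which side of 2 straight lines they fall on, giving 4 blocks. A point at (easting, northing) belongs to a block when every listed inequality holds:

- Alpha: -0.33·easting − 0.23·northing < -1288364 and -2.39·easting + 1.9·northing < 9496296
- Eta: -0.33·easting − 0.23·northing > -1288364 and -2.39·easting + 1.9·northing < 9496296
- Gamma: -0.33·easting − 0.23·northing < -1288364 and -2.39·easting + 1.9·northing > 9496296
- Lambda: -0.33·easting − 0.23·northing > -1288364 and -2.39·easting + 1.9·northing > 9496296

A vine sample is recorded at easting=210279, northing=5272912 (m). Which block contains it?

-0.33·210279 − 0.23·5272912 = -1282161.830, which is > -1288364
-2.39·210279 + 1.9·5272912 = 9515965.990, which is > 9496296
This sign pattern matches Lambda.

Lambda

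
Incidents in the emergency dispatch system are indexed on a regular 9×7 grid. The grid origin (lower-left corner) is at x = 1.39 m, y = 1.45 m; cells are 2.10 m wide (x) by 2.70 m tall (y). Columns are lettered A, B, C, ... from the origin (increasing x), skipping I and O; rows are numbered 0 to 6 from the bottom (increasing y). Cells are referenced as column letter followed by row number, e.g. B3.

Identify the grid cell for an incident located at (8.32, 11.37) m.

Column index: ⌊(8.32 − 1.39) / 2.10⌋ = ⌊3.300⌋ = 3 → column D
Row offset from origin: ⌊(11.37 − 1.45) / 2.70⌋ = ⌊3.674⌋ = 3 → row 3

D3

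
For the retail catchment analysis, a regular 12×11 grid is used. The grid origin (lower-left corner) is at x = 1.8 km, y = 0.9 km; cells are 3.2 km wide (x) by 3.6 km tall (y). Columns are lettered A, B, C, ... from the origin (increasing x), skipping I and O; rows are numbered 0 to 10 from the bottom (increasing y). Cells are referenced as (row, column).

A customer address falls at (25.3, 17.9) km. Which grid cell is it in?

Column index: ⌊(25.3 − 1.8) / 3.2⌋ = ⌊7.344⌋ = 7 → column H
Row offset from origin: ⌊(17.9 − 0.9) / 3.6⌋ = ⌊4.722⌋ = 4 → row 4

(4, H)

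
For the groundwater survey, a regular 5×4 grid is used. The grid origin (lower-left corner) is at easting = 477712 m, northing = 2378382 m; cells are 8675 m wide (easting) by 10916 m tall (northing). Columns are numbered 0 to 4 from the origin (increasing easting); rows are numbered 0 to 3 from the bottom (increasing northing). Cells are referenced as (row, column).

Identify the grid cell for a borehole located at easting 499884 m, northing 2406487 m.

(2, 2)

Column index: ⌊(499884 − 477712) / 8675⌋ = ⌊2.556⌋ = 2
Row offset from origin: ⌊(2406487 − 2378382) / 10916⌋ = ⌊2.575⌋ = 2 → row 2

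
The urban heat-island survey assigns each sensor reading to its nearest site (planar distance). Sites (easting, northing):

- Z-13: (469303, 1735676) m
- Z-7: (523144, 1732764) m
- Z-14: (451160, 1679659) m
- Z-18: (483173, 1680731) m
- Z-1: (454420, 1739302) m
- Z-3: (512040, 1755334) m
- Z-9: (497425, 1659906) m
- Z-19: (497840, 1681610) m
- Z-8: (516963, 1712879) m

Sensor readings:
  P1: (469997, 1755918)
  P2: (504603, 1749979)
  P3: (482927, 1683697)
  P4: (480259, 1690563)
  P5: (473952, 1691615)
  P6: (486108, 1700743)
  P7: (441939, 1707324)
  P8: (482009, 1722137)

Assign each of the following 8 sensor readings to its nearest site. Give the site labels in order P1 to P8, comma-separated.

Z-13, Z-3, Z-18, Z-18, Z-18, Z-18, Z-14, Z-13

P1 → Z-13 (d²=410220200.00)
P2 → Z-3 (d²=83984994.00)
P3 → Z-18 (d²=8857672.00)
P4 → Z-18 (d²=105159620.00)
P5 → Z-18 (d²=203488297.00)
P6 → Z-18 (d²=409094369.00)
P7 → Z-14 (d²=850379066.00)
P8 → Z-13 (d²=344746957.00)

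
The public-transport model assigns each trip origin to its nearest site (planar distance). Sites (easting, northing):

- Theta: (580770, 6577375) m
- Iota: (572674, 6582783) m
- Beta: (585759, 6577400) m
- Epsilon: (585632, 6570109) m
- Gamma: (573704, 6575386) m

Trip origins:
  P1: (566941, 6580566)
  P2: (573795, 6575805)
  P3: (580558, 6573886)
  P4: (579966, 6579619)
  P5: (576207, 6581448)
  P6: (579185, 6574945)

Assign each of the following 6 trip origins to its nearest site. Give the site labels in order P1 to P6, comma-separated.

P1 → Iota (d²=37782378.00)
P2 → Gamma (d²=183842.00)
P3 → Theta (d²=12218065.00)
P4 → Theta (d²=5681952.00)
P5 → Iota (d²=14264314.00)
P6 → Theta (d²=8417125.00)

Iota, Gamma, Theta, Theta, Iota, Theta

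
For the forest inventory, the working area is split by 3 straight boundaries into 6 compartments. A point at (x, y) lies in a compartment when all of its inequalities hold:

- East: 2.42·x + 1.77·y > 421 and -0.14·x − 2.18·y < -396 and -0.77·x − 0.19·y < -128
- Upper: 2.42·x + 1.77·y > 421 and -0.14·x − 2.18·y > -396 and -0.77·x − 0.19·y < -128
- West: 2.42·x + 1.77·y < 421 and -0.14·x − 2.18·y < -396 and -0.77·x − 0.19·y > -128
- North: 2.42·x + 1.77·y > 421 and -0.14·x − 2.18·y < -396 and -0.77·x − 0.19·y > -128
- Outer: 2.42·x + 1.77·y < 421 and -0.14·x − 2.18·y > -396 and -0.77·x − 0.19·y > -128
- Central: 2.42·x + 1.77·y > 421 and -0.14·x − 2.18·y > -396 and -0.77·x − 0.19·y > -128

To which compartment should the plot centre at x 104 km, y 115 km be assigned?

2.42·104 + 1.77·115 = 455.230, which is > 421
-0.14·104 − 2.18·115 = -265.260, which is > -396
-0.77·104 − 0.19·115 = -101.930, which is > -128
This sign pattern matches Central.

Central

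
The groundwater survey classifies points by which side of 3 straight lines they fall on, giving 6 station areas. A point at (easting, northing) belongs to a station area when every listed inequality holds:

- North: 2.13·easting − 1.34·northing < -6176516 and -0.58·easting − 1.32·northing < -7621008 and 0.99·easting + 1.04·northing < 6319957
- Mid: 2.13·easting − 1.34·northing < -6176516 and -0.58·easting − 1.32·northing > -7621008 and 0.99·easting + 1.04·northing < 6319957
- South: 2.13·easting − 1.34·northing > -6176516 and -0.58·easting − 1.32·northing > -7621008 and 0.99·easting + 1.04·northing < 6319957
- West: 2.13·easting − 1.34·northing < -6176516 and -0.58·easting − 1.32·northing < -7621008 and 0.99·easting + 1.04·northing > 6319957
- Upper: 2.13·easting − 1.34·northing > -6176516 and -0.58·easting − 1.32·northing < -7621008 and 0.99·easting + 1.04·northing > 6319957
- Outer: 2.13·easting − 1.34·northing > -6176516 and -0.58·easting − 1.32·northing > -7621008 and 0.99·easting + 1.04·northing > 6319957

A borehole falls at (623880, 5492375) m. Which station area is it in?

Outer

2.13·623880 − 1.34·5492375 = -6030918.100, which is > -6176516
-0.58·623880 − 1.32·5492375 = -7611785.400, which is > -7621008
0.99·623880 + 1.04·5492375 = 6329711.200, which is > 6319957
This sign pattern matches Outer.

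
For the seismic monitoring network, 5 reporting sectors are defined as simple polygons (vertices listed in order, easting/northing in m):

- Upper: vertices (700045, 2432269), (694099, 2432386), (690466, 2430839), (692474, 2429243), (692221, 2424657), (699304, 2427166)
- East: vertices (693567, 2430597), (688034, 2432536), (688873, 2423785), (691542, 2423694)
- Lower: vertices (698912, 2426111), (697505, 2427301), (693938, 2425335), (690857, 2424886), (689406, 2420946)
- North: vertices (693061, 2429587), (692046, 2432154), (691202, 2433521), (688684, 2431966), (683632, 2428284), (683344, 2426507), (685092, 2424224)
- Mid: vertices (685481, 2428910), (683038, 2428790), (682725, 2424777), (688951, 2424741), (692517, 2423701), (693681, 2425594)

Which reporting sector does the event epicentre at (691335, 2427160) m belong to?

East

Cast a ray rightward from (691335, 2427160). For each polygon, the edges (by vertex number in listed order) whose endpoints lie on opposite sides of northing = 2427160, where each meets that height, and whether that is right or left of the point:
Upper: 4–5 at easting≈692359.1 (right), 5–6 at easting≈699287.1 (right) → 2 crossings.
East: 2–3 at easting≈688549.4 (left), 4–1 at easting≈692558.8 (right) → 1 crossing.
Lower: 1–2 at easting≈697671.7 (right), 2–3 at easting≈697249.2 (right) → 2 crossings.
North: 5–6 at easting≈683449.8 (left), 7–1 at easting≈689454.7 (left) → 0 crossings.
Mid: 2–3 at easting≈682910.9 (left), 6–1 at easting≈689808.5 (left) → 0 crossings.
Only East has an odd count, so the point is inside East.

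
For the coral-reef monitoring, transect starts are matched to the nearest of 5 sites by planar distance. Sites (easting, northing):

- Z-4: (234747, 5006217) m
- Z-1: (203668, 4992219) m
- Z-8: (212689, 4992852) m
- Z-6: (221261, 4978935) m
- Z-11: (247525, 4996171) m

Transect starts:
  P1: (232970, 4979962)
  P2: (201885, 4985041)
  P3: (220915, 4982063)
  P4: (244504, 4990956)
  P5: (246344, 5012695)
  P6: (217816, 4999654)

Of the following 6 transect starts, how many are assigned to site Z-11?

1

P1 → Z-6
P2 → Z-1
P3 → Z-6
P4 → Z-11
P5 → Z-4
P6 → Z-8
1 of the 6 goes to Z-11.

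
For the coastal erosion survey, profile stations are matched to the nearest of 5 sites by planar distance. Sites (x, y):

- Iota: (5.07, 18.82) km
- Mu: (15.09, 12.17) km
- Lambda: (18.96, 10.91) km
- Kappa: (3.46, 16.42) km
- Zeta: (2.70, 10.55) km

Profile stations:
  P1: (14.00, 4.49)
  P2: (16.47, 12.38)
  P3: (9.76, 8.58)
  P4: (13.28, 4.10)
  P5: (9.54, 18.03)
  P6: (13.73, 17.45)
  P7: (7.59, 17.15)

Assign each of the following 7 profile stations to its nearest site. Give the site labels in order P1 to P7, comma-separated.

P1 → Mu (d²=60.17)
P2 → Mu (d²=1.95)
P3 → Mu (d²=41.30)
P4 → Mu (d²=68.40)
P5 → Iota (d²=20.60)
P6 → Mu (d²=29.73)
P7 → Iota (d²=9.14)

Mu, Mu, Mu, Mu, Iota, Mu, Iota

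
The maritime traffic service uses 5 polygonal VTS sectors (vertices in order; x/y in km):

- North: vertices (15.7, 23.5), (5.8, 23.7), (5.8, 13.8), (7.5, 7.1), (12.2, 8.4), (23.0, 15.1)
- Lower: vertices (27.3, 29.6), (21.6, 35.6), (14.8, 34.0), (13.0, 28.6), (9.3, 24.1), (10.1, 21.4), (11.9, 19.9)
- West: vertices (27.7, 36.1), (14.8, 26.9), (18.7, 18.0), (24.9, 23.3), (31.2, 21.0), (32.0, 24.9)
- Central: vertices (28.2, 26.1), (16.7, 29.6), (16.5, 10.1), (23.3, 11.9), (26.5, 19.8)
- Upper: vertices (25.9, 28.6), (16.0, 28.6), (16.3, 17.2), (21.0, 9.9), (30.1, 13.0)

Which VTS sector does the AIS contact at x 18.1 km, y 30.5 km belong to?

Cast a ray rightward from (18.1, 30.5). For each polygon, the edges (by vertex number in listed order) whose endpoints lie on opposite sides of y = 30.5, where each meets that height, and whether that is right or left of the point:
North: no edge straddles that height → 0 crossings.
Lower: 1–2 at x≈26.45 (right), 3–4 at x≈13.63 (left) → 1 crossing.
West: 1–2 at x≈19.85 (right), 6–1 at x≈29.85 (right) → 2 crossings.
Central: no edge straddles that height → 0 crossings.
Upper: no edge straddles that height → 0 crossings.
Only Lower has an odd count, so the point is inside Lower.

Lower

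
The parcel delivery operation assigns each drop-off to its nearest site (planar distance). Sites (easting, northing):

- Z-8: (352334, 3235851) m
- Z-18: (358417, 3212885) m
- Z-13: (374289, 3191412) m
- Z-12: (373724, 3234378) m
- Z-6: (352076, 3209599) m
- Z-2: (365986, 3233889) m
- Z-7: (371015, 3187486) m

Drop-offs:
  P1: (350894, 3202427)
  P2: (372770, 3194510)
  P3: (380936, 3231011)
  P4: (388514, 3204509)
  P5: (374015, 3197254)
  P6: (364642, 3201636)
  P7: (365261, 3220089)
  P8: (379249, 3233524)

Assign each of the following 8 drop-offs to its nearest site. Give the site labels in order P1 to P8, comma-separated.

Z-6, Z-13, Z-12, Z-13, Z-13, Z-18, Z-18, Z-12

P1 → Z-6 (d²=52834708.00)
P2 → Z-13 (d²=11904965.00)
P3 → Z-12 (d²=63349633.00)
P4 → Z-13 (d²=373882034.00)
P5 → Z-13 (d²=34204040.00)
P6 → Z-18 (d²=165290626.00)
P7 → Z-18 (d²=98737952.00)
P8 → Z-12 (d²=31254941.00)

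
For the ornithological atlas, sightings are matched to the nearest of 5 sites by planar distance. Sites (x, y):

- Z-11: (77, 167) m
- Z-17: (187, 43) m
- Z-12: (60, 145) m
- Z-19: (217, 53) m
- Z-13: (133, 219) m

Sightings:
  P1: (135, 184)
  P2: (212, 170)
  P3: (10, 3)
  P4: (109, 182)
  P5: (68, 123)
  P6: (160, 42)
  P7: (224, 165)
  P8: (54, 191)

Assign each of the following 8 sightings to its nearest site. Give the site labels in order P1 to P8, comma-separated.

P1 → Z-13 (d²=1229.00)
P2 → Z-13 (d²=8642.00)
P3 → Z-12 (d²=22664.00)
P4 → Z-11 (d²=1249.00)
P5 → Z-12 (d²=548.00)
P6 → Z-17 (d²=730.00)
P7 → Z-13 (d²=11197.00)
P8 → Z-11 (d²=1105.00)

Z-13, Z-13, Z-12, Z-11, Z-12, Z-17, Z-13, Z-11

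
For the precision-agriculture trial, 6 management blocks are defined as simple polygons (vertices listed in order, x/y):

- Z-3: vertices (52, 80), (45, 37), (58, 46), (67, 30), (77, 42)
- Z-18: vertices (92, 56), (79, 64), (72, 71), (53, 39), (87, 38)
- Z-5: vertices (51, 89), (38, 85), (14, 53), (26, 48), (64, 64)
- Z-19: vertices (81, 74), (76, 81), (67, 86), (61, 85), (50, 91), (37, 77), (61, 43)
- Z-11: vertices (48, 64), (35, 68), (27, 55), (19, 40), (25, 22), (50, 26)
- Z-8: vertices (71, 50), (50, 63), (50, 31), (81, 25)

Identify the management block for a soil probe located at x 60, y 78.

Cast a ray rightward from (60, 78). For each polygon, the edges (by vertex number in listed order) whose endpoints lie on opposite sides of y = 78, where each meets that height, and whether that is right or left of the point:
Z-3: 1–2 at x≈51.7 (left), 5–1 at x≈53.3 (left) → 0 crossings.
Z-18: no edge straddles that height → 0 crossings.
Z-5: 2–3 at x≈32.8 (left), 5–1 at x≈56.7 (left) → 0 crossings.
Z-19: 1–2 at x≈78.1 (right), 5–6 at x≈37.9 (left) → 1 crossing.
Z-11: no edge straddles that height → 0 crossings.
Z-8: no edge straddles that height → 0 crossings.
Only Z-19 has an odd count, so the point is inside Z-19.

Z-19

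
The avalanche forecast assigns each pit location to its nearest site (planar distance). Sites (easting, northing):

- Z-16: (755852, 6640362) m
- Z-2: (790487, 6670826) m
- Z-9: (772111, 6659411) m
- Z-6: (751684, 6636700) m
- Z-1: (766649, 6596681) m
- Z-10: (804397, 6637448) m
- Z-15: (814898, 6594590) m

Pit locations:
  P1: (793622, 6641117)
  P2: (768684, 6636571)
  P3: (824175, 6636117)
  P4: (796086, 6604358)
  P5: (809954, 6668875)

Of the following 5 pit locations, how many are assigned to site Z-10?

P1 → Z-10
P2 → Z-16
P3 → Z-10
P4 → Z-15
P5 → Z-2
2 of the 5 go to Z-10.

2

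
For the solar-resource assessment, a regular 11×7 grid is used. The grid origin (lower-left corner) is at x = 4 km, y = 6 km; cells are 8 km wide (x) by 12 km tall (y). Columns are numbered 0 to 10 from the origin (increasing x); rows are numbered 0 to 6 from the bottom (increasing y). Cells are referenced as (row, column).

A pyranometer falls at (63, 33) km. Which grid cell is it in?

Column index: ⌊(63 − 4) / 8⌋ = ⌊7.375⌋ = 7
Row offset from origin: ⌊(33 − 6) / 12⌋ = ⌊2.250⌋ = 2 → row 2

(2, 7)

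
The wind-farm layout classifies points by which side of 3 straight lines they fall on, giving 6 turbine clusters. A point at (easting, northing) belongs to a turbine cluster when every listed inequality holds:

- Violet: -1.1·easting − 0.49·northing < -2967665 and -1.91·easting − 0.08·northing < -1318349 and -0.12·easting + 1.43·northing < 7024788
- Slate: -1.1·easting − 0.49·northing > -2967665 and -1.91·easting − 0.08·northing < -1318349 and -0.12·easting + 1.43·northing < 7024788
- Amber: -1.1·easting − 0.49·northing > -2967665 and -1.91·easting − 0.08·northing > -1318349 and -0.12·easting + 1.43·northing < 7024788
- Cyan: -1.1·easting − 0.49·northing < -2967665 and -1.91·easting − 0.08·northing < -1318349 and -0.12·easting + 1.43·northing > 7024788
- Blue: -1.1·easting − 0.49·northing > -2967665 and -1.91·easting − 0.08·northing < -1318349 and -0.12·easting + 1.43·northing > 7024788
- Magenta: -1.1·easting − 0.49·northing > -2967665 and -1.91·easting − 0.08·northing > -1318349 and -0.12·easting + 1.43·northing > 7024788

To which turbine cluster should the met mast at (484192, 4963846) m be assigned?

-1.1·484192 − 0.49·4963846 = -2964895.740, which is > -2967665
-1.91·484192 − 0.08·4963846 = -1321914.400, which is < -1318349
-0.12·484192 + 1.43·4963846 = 7040196.740, which is > 7024788
This sign pattern matches Blue.

Blue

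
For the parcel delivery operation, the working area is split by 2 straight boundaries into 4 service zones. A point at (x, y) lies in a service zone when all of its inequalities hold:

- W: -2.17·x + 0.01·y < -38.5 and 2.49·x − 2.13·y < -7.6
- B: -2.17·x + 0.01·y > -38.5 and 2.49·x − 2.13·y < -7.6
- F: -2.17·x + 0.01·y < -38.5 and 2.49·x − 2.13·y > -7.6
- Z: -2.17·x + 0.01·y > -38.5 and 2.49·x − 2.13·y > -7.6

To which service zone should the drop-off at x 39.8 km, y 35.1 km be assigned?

F

-2.17·39.8 + 0.01·35.1 = -86.015, which is < -38.5
2.49·39.8 − 2.13·35.1 = 24.339, which is > -7.6
This sign pattern matches F.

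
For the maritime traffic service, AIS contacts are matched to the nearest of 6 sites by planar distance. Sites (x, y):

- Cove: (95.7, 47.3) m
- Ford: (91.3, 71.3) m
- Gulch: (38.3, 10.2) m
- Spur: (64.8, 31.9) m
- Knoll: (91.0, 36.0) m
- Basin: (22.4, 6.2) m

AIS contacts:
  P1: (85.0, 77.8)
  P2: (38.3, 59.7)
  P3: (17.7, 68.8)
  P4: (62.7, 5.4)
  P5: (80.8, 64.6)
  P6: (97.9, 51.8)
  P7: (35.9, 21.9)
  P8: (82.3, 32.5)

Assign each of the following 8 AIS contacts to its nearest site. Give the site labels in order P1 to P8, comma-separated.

Ford, Spur, Spur, Gulch, Ford, Cove, Gulch, Knoll

P1 → Ford (d²=81.94)
P2 → Spur (d²=1475.09)
P3 → Spur (d²=3580.02)
P4 → Gulch (d²=618.40)
P5 → Ford (d²=155.14)
P6 → Cove (d²=25.09)
P7 → Gulch (d²=142.65)
P8 → Knoll (d²=87.94)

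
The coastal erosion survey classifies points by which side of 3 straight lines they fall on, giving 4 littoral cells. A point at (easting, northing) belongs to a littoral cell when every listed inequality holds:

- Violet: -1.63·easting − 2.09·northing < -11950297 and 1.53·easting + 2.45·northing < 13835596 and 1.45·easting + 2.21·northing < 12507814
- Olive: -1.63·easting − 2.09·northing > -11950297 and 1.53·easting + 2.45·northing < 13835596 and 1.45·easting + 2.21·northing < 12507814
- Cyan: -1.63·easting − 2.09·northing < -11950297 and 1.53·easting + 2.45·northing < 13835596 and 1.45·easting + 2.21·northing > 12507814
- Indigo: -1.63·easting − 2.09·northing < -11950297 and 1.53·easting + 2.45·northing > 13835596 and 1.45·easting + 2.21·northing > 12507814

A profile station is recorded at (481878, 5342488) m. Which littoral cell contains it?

Violet

-1.63·481878 − 2.09·5342488 = -11951261.060, which is < -11950297
1.53·481878 + 2.45·5342488 = 13826368.940, which is < 13835596
1.45·481878 + 2.21·5342488 = 12505621.580, which is < 12507814
This sign pattern matches Violet.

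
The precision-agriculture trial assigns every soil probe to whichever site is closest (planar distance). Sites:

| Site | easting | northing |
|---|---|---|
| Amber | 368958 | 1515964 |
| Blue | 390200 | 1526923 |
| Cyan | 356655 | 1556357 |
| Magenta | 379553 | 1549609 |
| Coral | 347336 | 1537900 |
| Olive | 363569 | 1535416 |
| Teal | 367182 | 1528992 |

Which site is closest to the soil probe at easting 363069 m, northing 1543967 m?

Squared distances to each site:
Amber: 818848330.000; Blue: 1026589097.000; Cyan: 194651496.000; Magenta: 303554420.000; Coral: 284335778.000; Olive: 73369601.000; Teal: 241167394.000.
Minimum at Olive.

Olive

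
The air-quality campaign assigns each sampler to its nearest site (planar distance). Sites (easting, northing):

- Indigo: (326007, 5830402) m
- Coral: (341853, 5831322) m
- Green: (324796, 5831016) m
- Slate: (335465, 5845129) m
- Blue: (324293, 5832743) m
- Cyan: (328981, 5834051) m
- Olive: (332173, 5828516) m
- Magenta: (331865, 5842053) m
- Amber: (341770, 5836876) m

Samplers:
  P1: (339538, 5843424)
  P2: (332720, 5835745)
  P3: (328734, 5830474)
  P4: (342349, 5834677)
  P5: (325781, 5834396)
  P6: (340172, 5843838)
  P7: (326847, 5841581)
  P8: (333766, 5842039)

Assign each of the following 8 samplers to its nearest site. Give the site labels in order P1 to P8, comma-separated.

Slate, Cyan, Indigo, Amber, Blue, Slate, Magenta, Magenta

P1 → Slate (d²=19496354.00)
P2 → Cyan (d²=16849757.00)
P3 → Indigo (d²=7441713.00)
P4 → Amber (d²=5170842.00)
P5 → Blue (d²=4946553.00)
P6 → Slate (d²=23822530.00)
P7 → Magenta (d²=25403108.00)
P8 → Magenta (d²=3613997.00)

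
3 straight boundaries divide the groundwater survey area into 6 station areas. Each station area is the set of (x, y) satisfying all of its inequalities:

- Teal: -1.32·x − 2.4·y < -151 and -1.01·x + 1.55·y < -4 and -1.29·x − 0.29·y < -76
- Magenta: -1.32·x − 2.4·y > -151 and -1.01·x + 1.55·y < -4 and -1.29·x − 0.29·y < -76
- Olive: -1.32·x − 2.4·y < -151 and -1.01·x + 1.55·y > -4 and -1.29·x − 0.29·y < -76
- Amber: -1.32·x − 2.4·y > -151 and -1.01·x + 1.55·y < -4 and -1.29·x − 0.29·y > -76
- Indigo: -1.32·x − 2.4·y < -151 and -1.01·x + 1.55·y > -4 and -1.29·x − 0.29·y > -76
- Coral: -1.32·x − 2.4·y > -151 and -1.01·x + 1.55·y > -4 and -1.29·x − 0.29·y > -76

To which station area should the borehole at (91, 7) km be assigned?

-1.32·91 − 2.4·7 = -136.920, which is > -151
-1.01·91 + 1.55·7 = -81.060, which is < -4
-1.29·91 − 0.29·7 = -119.420, which is < -76
This sign pattern matches Magenta.

Magenta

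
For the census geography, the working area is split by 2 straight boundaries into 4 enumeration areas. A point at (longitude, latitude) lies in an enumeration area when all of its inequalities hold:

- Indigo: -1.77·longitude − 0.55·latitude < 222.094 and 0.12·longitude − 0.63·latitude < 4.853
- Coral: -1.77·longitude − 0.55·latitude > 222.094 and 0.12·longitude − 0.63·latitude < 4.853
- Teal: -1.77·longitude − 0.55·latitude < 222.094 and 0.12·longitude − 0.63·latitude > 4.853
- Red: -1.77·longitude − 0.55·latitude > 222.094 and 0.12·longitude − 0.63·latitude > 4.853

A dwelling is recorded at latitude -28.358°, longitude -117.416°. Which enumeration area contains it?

-1.77·-117.416 − 0.55·-28.358 = 223.423, which is > 222.094
0.12·-117.416 − 0.63·-28.358 = 3.776, which is < 4.853
This sign pattern matches Coral.

Coral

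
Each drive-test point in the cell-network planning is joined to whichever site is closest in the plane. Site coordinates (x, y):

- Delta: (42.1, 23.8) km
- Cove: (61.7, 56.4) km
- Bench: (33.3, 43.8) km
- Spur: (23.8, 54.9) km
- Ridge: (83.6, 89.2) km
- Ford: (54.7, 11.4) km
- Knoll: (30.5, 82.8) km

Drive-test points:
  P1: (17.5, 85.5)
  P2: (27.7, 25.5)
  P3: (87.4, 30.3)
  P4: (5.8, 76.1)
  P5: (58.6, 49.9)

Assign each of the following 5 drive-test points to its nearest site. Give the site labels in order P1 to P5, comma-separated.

P1 → Knoll (d²=176.29)
P2 → Delta (d²=210.25)
P3 → Cove (d²=1341.70)
P4 → Knoll (d²=654.98)
P5 → Cove (d²=51.86)

Knoll, Delta, Cove, Knoll, Cove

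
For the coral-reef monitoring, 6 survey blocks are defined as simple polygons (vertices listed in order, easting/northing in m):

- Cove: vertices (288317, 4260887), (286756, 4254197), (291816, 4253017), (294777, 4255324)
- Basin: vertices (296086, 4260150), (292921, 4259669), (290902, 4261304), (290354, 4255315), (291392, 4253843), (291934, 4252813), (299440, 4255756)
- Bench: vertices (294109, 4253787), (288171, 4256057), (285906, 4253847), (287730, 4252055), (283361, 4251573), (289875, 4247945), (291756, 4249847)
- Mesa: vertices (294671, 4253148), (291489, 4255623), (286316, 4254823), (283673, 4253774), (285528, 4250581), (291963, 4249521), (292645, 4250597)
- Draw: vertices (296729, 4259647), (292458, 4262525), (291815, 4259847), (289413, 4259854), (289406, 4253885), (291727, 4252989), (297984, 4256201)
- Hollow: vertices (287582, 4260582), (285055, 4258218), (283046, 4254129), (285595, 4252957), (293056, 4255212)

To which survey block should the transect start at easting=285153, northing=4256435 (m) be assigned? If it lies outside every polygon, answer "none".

Cast a ray rightward from (285153, 4256435). For each polygon, the edges (by vertex number in listed order) whose endpoints lie on opposite sides of northing = 4256435, where each meets that height, and whether that is right or left of the point:
Cove: 1–2 at easting≈287278.2 (right), 4–1 at easting≈293486.9 (right) → 2 crossings.
Basin: 3–4 at easting≈290456.5 (right), 7–1 at easting≈298921.7 (right) → 2 crossings.
Bench: no edge straddles that height → 0 crossings.
Mesa: no edge straddles that height → 0 crossings.
Draw: 4–5 at easting≈289409.0 (right), 7–1 at easting≈297898.8 (right) → 2 crossings.
Hollow: 2–3 at easting≈284179.0 (left), 5–1 at easting≈291809.3 (right) → 1 crossing.
Only Hollow has an odd count, so the point is inside Hollow.

Hollow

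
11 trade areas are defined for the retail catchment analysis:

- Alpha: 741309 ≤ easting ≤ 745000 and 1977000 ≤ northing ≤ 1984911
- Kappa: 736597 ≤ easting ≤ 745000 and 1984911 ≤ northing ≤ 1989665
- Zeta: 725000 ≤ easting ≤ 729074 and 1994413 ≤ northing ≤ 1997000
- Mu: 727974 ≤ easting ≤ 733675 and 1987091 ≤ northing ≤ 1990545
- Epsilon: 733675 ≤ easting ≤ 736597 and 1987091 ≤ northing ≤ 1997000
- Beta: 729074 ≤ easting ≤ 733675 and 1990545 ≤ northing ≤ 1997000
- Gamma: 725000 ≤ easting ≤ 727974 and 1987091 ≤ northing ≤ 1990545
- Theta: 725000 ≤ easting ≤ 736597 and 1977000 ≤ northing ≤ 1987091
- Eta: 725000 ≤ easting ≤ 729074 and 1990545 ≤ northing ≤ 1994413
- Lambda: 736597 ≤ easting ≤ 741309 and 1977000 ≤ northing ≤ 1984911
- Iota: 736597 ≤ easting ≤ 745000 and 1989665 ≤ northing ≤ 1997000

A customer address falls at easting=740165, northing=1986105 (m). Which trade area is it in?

The point has easting = 740165 and northing = 1986105.
Only Kappa satisfies 736597 ≤ easting ≤ 745000 and 1984911 ≤ northing ≤ 1989665.

Kappa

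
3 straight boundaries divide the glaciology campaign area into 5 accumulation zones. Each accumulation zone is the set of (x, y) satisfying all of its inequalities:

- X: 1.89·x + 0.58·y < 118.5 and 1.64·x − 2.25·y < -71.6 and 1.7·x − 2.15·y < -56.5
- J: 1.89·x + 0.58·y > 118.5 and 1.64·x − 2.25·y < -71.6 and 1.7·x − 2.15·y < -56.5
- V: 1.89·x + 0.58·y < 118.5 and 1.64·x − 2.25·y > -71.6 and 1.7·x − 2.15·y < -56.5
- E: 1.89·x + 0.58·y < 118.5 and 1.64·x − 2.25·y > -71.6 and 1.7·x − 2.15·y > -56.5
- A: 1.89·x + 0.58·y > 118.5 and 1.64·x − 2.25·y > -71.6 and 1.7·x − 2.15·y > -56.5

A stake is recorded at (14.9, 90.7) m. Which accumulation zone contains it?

1.89·14.9 + 0.58·90.7 = 80.767, which is < 118.5
1.64·14.9 − 2.25·90.7 = -179.639, which is < -71.6
1.7·14.9 − 2.15·90.7 = -169.675, which is < -56.5
This sign pattern matches X.

X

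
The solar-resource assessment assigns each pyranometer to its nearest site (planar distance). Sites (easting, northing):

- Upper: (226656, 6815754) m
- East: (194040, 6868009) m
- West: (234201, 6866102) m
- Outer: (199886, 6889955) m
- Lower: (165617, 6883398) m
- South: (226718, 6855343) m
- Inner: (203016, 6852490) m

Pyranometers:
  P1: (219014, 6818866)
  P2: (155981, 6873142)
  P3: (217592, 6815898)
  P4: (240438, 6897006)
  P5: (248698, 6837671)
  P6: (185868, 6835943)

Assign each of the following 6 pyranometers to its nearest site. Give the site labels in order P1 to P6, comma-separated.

Upper, Lower, Upper, West, South, Inner

P1 → Upper (d²=68084708.00)
P2 → Lower (d²=198038032.00)
P3 → Upper (d²=82176832.00)
P4 → West (d²=993957385.00)
P5 → South (d²=795419984.00)
P6 → Inner (d²=567857113.00)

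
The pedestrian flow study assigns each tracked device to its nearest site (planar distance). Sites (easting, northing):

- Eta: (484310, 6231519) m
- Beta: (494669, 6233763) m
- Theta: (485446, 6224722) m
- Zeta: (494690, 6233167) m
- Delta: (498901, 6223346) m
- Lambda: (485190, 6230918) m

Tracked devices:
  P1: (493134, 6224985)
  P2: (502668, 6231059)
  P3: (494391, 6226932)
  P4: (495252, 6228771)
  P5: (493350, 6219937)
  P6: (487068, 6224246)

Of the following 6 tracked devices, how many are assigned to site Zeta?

P1 → Delta
P2 → Zeta
P3 → Delta
P4 → Zeta
P5 → Delta
P6 → Theta
2 of the 6 go to Zeta.

2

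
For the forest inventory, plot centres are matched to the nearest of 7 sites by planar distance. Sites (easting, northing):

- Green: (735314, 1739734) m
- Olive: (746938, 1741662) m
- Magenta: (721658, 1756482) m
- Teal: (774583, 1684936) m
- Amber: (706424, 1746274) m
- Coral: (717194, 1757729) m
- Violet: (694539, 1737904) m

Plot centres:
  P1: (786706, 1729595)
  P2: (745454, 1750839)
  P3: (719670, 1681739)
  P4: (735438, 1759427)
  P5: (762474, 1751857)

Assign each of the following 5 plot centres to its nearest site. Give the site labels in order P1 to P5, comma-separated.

Olive, Olive, Teal, Magenta, Olive

P1 → Olive (d²=1727106313.00)
P2 → Olive (d²=86419585.00)
P3 → Teal (d²=3025658378.00)
P4 → Magenta (d²=198561425.00)
P5 → Olive (d²=345305321.00)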